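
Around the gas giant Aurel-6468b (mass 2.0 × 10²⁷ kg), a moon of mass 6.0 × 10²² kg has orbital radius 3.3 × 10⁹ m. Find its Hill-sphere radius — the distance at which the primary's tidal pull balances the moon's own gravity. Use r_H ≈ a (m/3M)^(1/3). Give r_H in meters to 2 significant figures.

7.1 × 10⁷ m

r_H ≈ a (m/3M)^(1/3)
    = (3.3 × 10⁹) × (6.0 × 10²² / (3 × 2.0 × 10²⁷))^(1/3)
    = 7.1 × 10⁷ m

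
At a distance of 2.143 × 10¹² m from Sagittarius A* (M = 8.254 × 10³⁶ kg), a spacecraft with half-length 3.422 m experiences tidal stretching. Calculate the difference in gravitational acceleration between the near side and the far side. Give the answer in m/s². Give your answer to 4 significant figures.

Near-to-far spans 2r, so the tidal difference is twice the near-to-center value: 4GMr/d³.
a_tidal = 4GMr/d³
        = 4 × (6.674 × 10⁻¹¹) × (8.254 × 10³⁶) × (3.422) / (2.143 × 10¹²)³
        = 7.662 × 10⁻¹⁰ m/s²

7.662 × 10⁻¹⁰ m/s²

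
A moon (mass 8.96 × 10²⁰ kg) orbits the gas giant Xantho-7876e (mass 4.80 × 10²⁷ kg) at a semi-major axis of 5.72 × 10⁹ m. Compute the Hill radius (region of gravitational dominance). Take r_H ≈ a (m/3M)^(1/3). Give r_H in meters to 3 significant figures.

r_H ≈ a (m/3M)^(1/3)
    = (5.72 × 10⁹) × (8.96 × 10²⁰ / (3 × 4.80 × 10²⁷))^(1/3)
    = 2.27 × 10⁷ m

2.27 × 10⁷ m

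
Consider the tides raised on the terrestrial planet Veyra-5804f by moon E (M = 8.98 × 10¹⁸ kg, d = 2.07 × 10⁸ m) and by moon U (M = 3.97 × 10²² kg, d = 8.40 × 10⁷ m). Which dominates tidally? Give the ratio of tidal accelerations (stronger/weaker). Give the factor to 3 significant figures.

Tidal stretch scales as M/d³; compute that for each body.
Moon E: (8.98 × 10¹⁸) / (2.07 × 10⁸)³ = 1.012 × 10⁻⁶
Moon U: (3.97 × 10²²) / (8.40 × 10⁷)³ = 6.698 × 10⁻²
Ratio (larger/smaller) = 66200

Moon U, by a factor of ≈ 66200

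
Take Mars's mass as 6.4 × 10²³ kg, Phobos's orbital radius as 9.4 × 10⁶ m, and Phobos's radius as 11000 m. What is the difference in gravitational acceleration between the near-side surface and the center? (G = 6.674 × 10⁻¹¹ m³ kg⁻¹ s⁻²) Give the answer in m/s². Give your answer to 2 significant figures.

1.1 × 10⁻³ m/s²

Δg = 2GMr/d³
   = 2 × (6.674 × 10⁻¹¹) × (6.4 × 10²³) × (11000) / (9.4 × 10⁶)³
   = 1.1 × 10⁻³ m/s²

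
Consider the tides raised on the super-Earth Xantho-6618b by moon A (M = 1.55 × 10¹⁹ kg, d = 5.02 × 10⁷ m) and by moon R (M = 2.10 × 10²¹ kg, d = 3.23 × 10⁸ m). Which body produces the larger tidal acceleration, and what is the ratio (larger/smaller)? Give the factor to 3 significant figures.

Compare M/d³ for the two perturbers:
Moon A: (1.55 × 10¹⁹) / (5.02 × 10⁷)³ = 1.225 × 10⁻⁴
Moon R: (2.10 × 10²¹) / (3.23 × 10⁸)³ = 6.232 × 10⁻⁵
Ratio (larger/smaller) = 1.97

Moon A, by a factor of ≈ 1.97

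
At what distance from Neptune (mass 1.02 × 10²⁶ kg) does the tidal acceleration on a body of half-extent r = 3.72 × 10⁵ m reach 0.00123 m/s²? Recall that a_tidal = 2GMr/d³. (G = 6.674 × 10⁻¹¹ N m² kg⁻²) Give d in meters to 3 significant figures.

1.60 × 10⁸ m

2GMr/d³ = a_tidal  ⇒  d = (2GMr / a_tidal)^(1/3)
d = (2 × 6.674×10⁻¹¹ × (1.02 × 10²⁶) × (3.72 × 10⁵) / (0.00123))^(1/3)
  = 1.60 × 10⁸ m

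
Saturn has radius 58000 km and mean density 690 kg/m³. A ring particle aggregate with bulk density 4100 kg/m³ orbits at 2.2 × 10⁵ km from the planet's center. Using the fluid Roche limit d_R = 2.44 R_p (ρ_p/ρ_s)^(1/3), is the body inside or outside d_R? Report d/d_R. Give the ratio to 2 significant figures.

outside; d/d_R ≈ 2.8

d_R = 2.44 × (58000 km) × (690/4100)^(1/3) = 78130 km
d/d_R = (2.2 × 10⁵) / (78130) = 2.8
Since d/d_R > 1, the body is outside the Roche limit.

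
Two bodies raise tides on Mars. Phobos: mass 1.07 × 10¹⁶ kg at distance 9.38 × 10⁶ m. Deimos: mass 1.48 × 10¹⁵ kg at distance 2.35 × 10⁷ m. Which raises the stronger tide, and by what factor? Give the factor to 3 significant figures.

Tidal stretch scales as M/d³; compute that for each body.
Phobos: (1.07 × 10¹⁶) / (9.38 × 10⁶)³ = 1.297 × 10⁻⁵
Deimos: (1.48 × 10¹⁵) / (2.35 × 10⁷)³ = 1.140 × 10⁻⁷
Ratio (larger/smaller) = 114

Phobos, by a factor of ≈ 114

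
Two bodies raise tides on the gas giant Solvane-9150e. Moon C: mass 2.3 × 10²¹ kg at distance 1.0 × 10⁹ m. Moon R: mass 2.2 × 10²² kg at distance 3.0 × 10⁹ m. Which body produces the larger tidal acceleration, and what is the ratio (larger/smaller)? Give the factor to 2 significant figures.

Moon C, by a factor of ≈ 2.8

Tidal acceleration ∝ M/d³, so compare M/d³ for each.
Moon C: (2.3 × 10²¹) / (1.0 × 10⁹)³ = 2.300 × 10⁻⁶
Moon R: (2.2 × 10²²) / (3.0 × 10⁹)³ = 8.148 × 10⁻⁷
Ratio (larger/smaller) = 2.8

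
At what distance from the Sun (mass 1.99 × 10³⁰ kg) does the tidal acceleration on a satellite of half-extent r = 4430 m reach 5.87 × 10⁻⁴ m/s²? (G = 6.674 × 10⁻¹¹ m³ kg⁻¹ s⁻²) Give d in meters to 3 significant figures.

1.26 × 10⁹ m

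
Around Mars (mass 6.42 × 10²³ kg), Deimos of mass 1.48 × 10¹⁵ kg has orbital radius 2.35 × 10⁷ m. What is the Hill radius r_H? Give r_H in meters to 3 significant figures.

2.15 × 10⁴ m

r_H ≈ a (m/3M)^(1/3)
    = (2.35 × 10⁷) × (1.48 × 10¹⁵ / (3 × 6.42 × 10²³))^(1/3)
    = 2.15 × 10⁴ m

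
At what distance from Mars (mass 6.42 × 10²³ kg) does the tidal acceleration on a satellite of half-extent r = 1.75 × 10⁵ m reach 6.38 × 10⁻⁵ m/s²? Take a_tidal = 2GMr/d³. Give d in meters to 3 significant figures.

2GMr/d³ = a_tidal  ⇒  d = (2GMr / a_tidal)^(1/3)
d = (2 × 6.674×10⁻¹¹ × (6.42 × 10²³) × (1.75 × 10⁵) / (6.38 × 10⁻⁵))^(1/3)
  = 6.17 × 10⁷ m

6.17 × 10⁷ m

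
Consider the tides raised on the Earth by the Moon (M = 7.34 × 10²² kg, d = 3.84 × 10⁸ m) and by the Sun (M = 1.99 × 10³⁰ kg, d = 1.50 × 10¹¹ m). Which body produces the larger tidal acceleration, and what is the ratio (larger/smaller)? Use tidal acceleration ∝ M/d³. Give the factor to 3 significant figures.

The Moon, by a factor of ≈ 2.20

Compare M/d³ for the two perturbers:
The Moon: (7.34 × 10²²) / (3.84 × 10⁸)³ = 1.296 × 10⁻³
The Sun: (1.99 × 10³⁰) / (1.50 × 10¹¹)³ = 5.896 × 10⁻⁴
Ratio (larger/smaller) = 2.20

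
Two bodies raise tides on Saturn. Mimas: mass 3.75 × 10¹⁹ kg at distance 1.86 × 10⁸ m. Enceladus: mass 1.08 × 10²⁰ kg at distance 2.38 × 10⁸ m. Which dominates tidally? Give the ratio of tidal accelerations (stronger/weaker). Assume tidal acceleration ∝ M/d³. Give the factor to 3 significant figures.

Enceladus, by a factor of ≈ 1.37

The tide-raising term goes as M/d³ (the gradient of a 1/d² field).
Mimas: (3.75 × 10¹⁹) / (1.86 × 10⁸)³ = 5.828 × 10⁻⁶
Enceladus: (1.08 × 10²⁰) / (2.38 × 10⁸)³ = 8.011 × 10⁻⁶
Ratio (larger/smaller) = 1.37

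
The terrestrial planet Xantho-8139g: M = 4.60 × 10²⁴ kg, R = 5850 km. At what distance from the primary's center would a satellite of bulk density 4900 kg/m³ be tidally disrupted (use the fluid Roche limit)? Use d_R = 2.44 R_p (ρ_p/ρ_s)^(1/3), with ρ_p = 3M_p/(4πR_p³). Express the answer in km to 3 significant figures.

ρ_p = 3M_p/(4πR_p³) = 3 × (4.60 × 10²⁴) / (4π × (5.85 × 10⁶ m)³) = 5490 kg/m³
d_R = 2.44 × 5850 km × (5490/4900)^(1/3)
    = 14800 km

14800 km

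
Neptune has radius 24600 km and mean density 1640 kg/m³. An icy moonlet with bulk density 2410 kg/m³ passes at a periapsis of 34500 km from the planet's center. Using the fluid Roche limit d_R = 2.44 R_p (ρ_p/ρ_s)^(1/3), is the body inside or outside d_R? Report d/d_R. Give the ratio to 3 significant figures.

inside; d/d_R ≈ 0.653

d_R = 2.44 × (24600 km) × (1640/2410)^(1/3) = 52800 km
d/d_R = (34500) / (52800) = 0.653
Since d/d_R < 1, the body is inside the Roche limit.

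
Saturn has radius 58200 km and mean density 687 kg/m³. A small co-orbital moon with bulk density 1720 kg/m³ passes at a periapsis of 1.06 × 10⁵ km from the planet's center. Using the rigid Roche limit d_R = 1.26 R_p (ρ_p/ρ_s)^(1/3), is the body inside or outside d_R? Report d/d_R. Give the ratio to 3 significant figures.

outside; d/d_R ≈ 1.96

d_R = 1.26 × (58200 km) × (687/1720)^(1/3) = 54010 km
d/d_R = (1.06 × 10⁵) / (54010) = 1.96
Since d/d_R > 1, the body is outside the Roche limit.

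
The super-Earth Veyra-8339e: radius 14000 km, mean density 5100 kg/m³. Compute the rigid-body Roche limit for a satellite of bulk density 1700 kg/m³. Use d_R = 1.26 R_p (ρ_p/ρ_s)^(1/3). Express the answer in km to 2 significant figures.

25000 km

d_R = 1.26 × 14000 km × (5100/1700)^(1/3)
    = 25000 km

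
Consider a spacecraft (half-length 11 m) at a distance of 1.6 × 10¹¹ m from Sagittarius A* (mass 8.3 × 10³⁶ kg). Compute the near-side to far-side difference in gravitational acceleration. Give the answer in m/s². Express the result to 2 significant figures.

Δg = 4GMr/d³
   = 4 × (6.674 × 10⁻¹¹) × (8.3 × 10³⁶) × (11) / (1.6 × 10¹¹)³
   = 6.0 × 10⁻⁶ m/s²

6.0 × 10⁻⁶ m/s²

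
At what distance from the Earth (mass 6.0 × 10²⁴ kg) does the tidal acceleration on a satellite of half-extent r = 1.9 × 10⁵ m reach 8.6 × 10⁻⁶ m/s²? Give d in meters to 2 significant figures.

2GMr/d³ = a_tidal  ⇒  d = (2GMr / a_tidal)^(1/3)
d = (2 × 6.674×10⁻¹¹ × (6.0 × 10²⁴) × (1.9 × 10⁵) / (8.6 × 10⁻⁶))^(1/3)
  = 2.6 × 10⁸ m

2.6 × 10⁸ m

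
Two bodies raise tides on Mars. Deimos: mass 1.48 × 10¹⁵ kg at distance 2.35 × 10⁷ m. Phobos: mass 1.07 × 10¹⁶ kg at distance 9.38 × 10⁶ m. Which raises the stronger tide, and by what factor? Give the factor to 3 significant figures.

Phobos, by a factor of ≈ 114

Tidal stretch scales as M/d³; compute that for each body.
Deimos: (1.48 × 10¹⁵) / (2.35 × 10⁷)³ = 1.140 × 10⁻⁷
Phobos: (1.07 × 10¹⁶) / (9.38 × 10⁶)³ = 1.297 × 10⁻⁵
Ratio (larger/smaller) = 114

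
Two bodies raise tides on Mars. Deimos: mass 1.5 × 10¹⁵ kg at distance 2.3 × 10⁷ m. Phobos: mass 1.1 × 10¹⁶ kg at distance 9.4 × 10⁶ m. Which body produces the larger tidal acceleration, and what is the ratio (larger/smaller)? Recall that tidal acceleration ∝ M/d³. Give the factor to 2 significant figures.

Tidal stretch scales as M/d³; compute that for each body.
Deimos: (1.5 × 10¹⁵) / (2.3 × 10⁷)³ = 1.233 × 10⁻⁷
Phobos: (1.1 × 10¹⁶) / (9.4 × 10⁶)³ = 1.324 × 10⁻⁵
Ratio (larger/smaller) = 110

Phobos, by a factor of ≈ 110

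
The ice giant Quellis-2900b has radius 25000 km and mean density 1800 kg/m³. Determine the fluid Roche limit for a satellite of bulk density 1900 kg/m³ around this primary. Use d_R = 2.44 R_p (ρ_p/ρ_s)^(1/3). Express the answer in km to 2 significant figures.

d_R = 2.44 × 25000 km × (1800/1900)^(1/3)
    = 60000 km

60000 km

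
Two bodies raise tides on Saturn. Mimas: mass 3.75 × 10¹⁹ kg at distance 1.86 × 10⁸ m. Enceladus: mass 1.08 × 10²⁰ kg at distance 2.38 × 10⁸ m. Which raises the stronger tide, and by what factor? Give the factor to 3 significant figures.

Enceladus, by a factor of ≈ 1.37

Tidal acceleration ∝ M/d³, so compare M/d³ for each.
Mimas: (3.75 × 10¹⁹) / (1.86 × 10⁸)³ = 5.828 × 10⁻⁶
Enceladus: (1.08 × 10²⁰) / (2.38 × 10⁸)³ = 8.011 × 10⁻⁶
Ratio (larger/smaller) = 1.37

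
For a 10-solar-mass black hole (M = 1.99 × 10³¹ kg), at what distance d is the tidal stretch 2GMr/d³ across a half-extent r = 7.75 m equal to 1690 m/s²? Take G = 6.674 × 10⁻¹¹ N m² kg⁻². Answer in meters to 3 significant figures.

2GMr/d³ = a_tidal  ⇒  d = (2GMr / a_tidal)^(1/3)
d = (2 × 6.674×10⁻¹¹ × (1.99 × 10³¹) × (7.75) / (1690))^(1/3)
  = 2.30 × 10⁶ m

2.30 × 10⁶ m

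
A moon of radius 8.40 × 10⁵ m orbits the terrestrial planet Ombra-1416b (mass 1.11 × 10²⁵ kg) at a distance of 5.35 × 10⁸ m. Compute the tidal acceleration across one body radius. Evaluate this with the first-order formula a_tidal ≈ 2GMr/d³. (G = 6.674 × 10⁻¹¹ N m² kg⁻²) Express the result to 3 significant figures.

8.13 × 10⁻⁶ m/s²

Δg = 2GMr/d³
   = 2 × (6.674 × 10⁻¹¹) × (1.11 × 10²⁵) × (8.40 × 10⁵) / (5.35 × 10⁸)³
   = 8.13 × 10⁻⁶ m/s²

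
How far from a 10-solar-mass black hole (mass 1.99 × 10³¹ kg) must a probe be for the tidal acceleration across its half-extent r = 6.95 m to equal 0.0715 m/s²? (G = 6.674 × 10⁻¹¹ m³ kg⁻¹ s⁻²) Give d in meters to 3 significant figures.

2GMr/d³ = a_tidal  ⇒  d = (2GMr / a_tidal)^(1/3)
d = (2 × 6.674×10⁻¹¹ × (1.99 × 10³¹) × (6.95) / (0.0715))^(1/3)
  = 6.37 × 10⁷ m

6.37 × 10⁷ m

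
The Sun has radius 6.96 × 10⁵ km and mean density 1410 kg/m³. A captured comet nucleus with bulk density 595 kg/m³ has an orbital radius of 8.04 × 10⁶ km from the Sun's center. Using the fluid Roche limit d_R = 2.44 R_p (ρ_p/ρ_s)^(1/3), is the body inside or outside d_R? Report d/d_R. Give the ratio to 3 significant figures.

outside; d/d_R ≈ 3.55

d_R = 2.44 × (6.96 × 10⁵ km) × (1410/595)^(1/3) = 2.264 × 10⁶ km
d/d_R = (8.04 × 10⁶) / (2.264 × 10⁶) = 3.55
Since d/d_R > 1, the body is outside the Roche limit.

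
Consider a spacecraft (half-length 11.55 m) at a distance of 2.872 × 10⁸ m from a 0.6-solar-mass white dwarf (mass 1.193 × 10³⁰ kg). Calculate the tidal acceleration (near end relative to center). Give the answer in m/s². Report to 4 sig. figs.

The tidal stretch is the gradient of GM/d² times the body's extent r, hence the 1/d³ dependence.
Δa = 2GMr/d³
   = 2 × (6.674 × 10⁻¹¹) × (1.193 × 10³⁰) × (11.55) / (2.872 × 10⁸)³
   = 7.764 × 10⁻⁵ m/s²

7.764 × 10⁻⁵ m/s²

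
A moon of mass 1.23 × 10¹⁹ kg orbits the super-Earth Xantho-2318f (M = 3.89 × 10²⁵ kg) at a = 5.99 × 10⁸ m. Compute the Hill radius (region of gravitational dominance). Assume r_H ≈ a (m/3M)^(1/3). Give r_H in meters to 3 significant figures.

r_H ≈ a (m/3M)^(1/3)
    = (5.99 × 10⁸) × (1.23 × 10¹⁹ / (3 × 3.89 × 10²⁵))^(1/3)
    = 2.83 × 10⁶ m

2.83 × 10⁶ m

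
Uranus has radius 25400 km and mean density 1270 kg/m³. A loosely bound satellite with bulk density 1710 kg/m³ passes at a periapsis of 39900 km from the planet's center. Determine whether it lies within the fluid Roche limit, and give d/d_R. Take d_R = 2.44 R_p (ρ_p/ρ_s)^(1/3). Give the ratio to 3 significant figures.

d_R = 2.44 × (25400 km) × (1270/1710)^(1/3) = 56130 km
d/d_R = (39900) / (56130) = 0.711
Since d/d_R < 1, the body is inside the Roche limit.

inside; d/d_R ≈ 0.711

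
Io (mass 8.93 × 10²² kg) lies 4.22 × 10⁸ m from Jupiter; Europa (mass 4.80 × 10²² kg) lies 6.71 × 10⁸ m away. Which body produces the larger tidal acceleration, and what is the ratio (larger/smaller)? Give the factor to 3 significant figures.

Io, by a factor of ≈ 7.48

Tidal stretch scales as M/d³; compute that for each body.
Io: (8.93 × 10²²) / (4.22 × 10⁸)³ = 1.188 × 10⁻³
Europa: (4.80 × 10²²) / (6.71 × 10⁸)³ = 1.589 × 10⁻⁴
Ratio (larger/smaller) = 7.48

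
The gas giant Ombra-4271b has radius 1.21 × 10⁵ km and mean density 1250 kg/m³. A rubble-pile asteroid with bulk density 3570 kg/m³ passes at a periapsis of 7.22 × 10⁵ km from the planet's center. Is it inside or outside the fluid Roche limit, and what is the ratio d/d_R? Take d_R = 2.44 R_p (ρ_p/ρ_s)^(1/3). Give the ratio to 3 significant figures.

d_R = 2.44 × (1.21 × 10⁵ km) × (1250/3570)^(1/3) = 2.081 × 10⁵ km
d/d_R = (7.22 × 10⁵) / (2.081 × 10⁵) = 3.47
Since d/d_R > 1, the body is outside the Roche limit.

outside; d/d_R ≈ 3.47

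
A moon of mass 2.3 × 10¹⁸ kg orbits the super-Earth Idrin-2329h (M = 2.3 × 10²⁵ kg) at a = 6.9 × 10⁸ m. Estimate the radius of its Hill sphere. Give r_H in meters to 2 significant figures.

r_H ≈ a (m/3M)^(1/3)
    = (6.9 × 10⁸) × (2.3 × 10¹⁸ / (3 × 2.3 × 10²⁵))^(1/3)
    = 2.2 × 10⁶ m

2.2 × 10⁶ m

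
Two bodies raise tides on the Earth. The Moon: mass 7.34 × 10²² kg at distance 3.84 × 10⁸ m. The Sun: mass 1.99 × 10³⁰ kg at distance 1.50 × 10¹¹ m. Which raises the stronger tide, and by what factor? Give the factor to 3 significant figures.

Compare M/d³ for the two perturbers:
The Moon: (7.34 × 10²²) / (3.84 × 10⁸)³ = 1.296 × 10⁻³
The Sun: (1.99 × 10³⁰) / (1.50 × 10¹¹)³ = 5.896 × 10⁻⁴
Ratio (larger/smaller) = 2.20

The Moon, by a factor of ≈ 2.20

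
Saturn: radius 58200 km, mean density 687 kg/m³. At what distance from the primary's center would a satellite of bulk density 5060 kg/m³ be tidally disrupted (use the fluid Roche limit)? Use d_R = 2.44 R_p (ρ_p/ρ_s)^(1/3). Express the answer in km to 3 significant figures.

d_R = 2.44 × 58200 km × (687/5060)^(1/3)
    = 73000 km

73000 km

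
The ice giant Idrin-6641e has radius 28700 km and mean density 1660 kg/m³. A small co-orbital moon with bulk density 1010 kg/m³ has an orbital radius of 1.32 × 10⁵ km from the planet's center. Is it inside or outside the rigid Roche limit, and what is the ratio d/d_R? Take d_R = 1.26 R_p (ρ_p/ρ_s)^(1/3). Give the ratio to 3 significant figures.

outside; d/d_R ≈ 3.09

d_R = 1.26 × (28700 km) × (1660/1010)^(1/3) = 42680 km
d/d_R = (1.32 × 10⁵) / (42680) = 3.09
Since d/d_R > 1, the body is outside the Roche limit.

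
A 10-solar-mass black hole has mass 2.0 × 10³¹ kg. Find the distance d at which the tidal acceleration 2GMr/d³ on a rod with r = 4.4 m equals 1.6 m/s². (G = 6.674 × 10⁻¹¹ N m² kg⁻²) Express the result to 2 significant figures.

1.9 × 10⁷ m

2GMr/d³ = a_tidal  ⇒  d = (2GMr / a_tidal)^(1/3)
d = (2 × 6.674×10⁻¹¹ × (2.0 × 10³¹) × (4.4) / (1.6))^(1/3)
  = 1.9 × 10⁷ m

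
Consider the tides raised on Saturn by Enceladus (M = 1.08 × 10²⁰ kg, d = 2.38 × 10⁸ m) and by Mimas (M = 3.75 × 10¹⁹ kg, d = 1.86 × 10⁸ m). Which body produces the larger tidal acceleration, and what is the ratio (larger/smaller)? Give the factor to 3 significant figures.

Enceladus, by a factor of ≈ 1.37

The tide-raising term goes as M/d³ (the gradient of a 1/d² field).
Enceladus: (1.08 × 10²⁰) / (2.38 × 10⁸)³ = 8.011 × 10⁻⁶
Mimas: (3.75 × 10¹⁹) / (1.86 × 10⁸)³ = 5.828 × 10⁻⁶
Ratio (larger/smaller) = 1.37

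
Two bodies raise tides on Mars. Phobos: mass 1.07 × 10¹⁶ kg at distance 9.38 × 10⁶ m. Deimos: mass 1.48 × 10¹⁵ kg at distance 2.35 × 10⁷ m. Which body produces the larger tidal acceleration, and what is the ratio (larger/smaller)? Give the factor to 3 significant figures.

Phobos, by a factor of ≈ 114

Tidal acceleration ∝ M/d³, so compare M/d³ for each.
Phobos: (1.07 × 10¹⁶) / (9.38 × 10⁶)³ = 1.297 × 10⁻⁵
Deimos: (1.48 × 10¹⁵) / (2.35 × 10⁷)³ = 1.140 × 10⁻⁷
Ratio (larger/smaller) = 114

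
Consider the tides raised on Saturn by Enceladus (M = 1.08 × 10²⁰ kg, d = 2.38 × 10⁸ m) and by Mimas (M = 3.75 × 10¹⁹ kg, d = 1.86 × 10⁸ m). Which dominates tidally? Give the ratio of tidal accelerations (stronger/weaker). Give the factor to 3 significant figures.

Enceladus, by a factor of ≈ 1.37

The tide-raising term goes as M/d³ (the gradient of a 1/d² field).
Enceladus: (1.08 × 10²⁰) / (2.38 × 10⁸)³ = 8.011 × 10⁻⁶
Mimas: (3.75 × 10¹⁹) / (1.86 × 10⁸)³ = 5.828 × 10⁻⁶
Ratio (larger/smaller) = 1.37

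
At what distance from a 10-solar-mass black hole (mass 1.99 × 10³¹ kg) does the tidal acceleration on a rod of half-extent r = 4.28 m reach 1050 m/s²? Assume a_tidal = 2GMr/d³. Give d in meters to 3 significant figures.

2.21 × 10⁶ m

2GMr/d³ = a_tidal  ⇒  d = (2GMr / a_tidal)^(1/3)
d = (2 × 6.674×10⁻¹¹ × (1.99 × 10³¹) × (4.28) / (1050))^(1/3)
  = 2.21 × 10⁶ m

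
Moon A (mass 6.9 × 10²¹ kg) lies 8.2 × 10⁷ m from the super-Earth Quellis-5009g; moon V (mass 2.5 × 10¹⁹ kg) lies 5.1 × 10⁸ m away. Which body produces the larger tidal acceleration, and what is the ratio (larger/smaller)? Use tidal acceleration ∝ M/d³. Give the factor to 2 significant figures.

Tidal acceleration ∝ M/d³, so compare M/d³ for each.
Moon A: (6.9 × 10²¹) / (8.2 × 10⁷)³ = 1.251 × 10⁻²
Moon V: (2.5 × 10¹⁹) / (5.1 × 10⁸)³ = 1.885 × 10⁻⁷
Ratio (larger/smaller) = 66000

Moon A, by a factor of ≈ 66000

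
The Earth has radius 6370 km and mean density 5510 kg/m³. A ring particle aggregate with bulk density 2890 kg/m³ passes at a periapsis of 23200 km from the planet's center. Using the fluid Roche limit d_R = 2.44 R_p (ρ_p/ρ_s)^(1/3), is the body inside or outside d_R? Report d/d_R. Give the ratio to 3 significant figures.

outside; d/d_R ≈ 1.20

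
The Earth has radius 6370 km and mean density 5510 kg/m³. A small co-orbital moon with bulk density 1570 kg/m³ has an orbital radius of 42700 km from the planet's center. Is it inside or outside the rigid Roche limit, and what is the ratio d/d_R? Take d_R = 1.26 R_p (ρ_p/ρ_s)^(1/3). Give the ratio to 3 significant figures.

d_R = 1.26 × (6370 km) × (5510/1570)^(1/3) = 12200 km
d/d_R = (42700) / (12200) = 3.50
Since d/d_R > 1, the body is outside the Roche limit.

outside; d/d_R ≈ 3.50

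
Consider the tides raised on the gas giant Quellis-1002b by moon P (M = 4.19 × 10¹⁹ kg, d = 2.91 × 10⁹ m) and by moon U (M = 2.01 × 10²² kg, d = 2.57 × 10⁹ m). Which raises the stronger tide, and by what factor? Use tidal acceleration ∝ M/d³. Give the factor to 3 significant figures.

The tide-raising term goes as M/d³ (the gradient of a 1/d² field).
Moon P: (4.19 × 10¹⁹) / (2.91 × 10⁹)³ = 1.700 × 10⁻⁹
Moon U: (2.01 × 10²²) / (2.57 × 10⁹)³ = 1.184 × 10⁻⁶
Ratio (larger/smaller) = 696

Moon U, by a factor of ≈ 696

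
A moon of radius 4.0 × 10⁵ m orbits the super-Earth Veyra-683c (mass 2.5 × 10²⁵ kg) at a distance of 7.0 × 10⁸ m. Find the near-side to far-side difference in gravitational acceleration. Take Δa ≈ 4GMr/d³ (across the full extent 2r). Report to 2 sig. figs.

7.8 × 10⁻⁶ m/s²

Differencing GM/(d−r)² and GM/(d+r)² to first order in r/d gives 4GMr/d³.
Δa = 4GMr/d³
   = 4 × (6.674 × 10⁻¹¹) × (2.5 × 10²⁵) × (4.0 × 10⁵) / (7.0 × 10⁸)³
   = 7.8 × 10⁻⁶ m/s²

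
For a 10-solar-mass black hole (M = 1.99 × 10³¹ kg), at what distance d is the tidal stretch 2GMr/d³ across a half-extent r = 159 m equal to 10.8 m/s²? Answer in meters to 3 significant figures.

3.39 × 10⁷ m

2GMr/d³ = a_tidal  ⇒  d = (2GMr / a_tidal)^(1/3)
d = (2 × 6.674×10⁻¹¹ × (1.99 × 10³¹) × (159) / (10.8))^(1/3)
  = 3.39 × 10⁷ m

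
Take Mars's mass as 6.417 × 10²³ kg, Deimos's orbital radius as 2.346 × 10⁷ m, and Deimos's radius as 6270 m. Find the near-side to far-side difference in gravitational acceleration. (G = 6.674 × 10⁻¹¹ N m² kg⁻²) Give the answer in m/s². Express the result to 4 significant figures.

8.319 × 10⁻⁵ m/s²

Δg = 4GMr/d³
   = 4 × (6.674 × 10⁻¹¹) × (6.417 × 10²³) × (6270) / (2.346 × 10⁷)³
   = 8.319 × 10⁻⁵ m/s²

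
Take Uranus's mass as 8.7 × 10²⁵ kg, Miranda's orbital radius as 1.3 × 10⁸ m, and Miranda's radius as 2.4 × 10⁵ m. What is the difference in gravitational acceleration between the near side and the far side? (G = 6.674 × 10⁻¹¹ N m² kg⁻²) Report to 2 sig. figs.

Δa = 4GMr/d³
   = 4 × (6.674 × 10⁻¹¹) × (8.7 × 10²⁵) × (2.4 × 10⁵) / (1.3 × 10⁸)³
   = 2.5 × 10⁻³ m/s²

2.5 × 10⁻³ m/s²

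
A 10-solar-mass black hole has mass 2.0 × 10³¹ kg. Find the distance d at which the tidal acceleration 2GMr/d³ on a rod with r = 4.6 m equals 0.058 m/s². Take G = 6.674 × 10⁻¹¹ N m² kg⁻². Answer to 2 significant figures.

6.0 × 10⁷ m

2GMr/d³ = a_tidal  ⇒  d = (2GMr / a_tidal)^(1/3)
d = (2 × 6.674×10⁻¹¹ × (2.0 × 10³¹) × (4.6) / (0.058))^(1/3)
  = 6.0 × 10⁷ m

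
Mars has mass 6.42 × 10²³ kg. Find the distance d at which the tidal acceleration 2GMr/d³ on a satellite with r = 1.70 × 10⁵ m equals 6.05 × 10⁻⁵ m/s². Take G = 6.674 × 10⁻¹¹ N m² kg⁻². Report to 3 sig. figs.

2GMr/d³ = a_tidal  ⇒  d = (2GMr / a_tidal)^(1/3)
d = (2 × 6.674×10⁻¹¹ × (6.42 × 10²³) × (1.70 × 10⁵) / (6.05 × 10⁻⁵))^(1/3)
  = 6.22 × 10⁷ m

6.22 × 10⁷ m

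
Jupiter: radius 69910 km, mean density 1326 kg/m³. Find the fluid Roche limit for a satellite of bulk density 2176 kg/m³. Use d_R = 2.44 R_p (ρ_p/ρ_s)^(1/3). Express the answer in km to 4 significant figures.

1.446 × 10⁵ km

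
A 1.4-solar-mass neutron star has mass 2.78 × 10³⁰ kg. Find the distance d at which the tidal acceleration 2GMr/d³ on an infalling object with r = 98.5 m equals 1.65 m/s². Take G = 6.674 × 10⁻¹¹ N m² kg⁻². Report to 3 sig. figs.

2GMr/d³ = a_tidal  ⇒  d = (2GMr / a_tidal)^(1/3)
d = (2 × 6.674×10⁻¹¹ × (2.78 × 10³⁰) × (98.5) / (1.65))^(1/3)
  = 2.81 × 10⁷ m

2.81 × 10⁷ m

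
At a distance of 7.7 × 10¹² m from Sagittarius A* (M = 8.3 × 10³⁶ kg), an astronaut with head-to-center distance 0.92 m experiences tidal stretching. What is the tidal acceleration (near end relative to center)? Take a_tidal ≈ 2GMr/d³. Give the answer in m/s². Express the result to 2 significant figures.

Δa = 2GMr/d³
   = 2 × (6.674 × 10⁻¹¹) × (8.3 × 10³⁶) × (0.92) / (7.7 × 10¹²)³
   = 2.2 × 10⁻¹² m/s²

2.2 × 10⁻¹² m/s²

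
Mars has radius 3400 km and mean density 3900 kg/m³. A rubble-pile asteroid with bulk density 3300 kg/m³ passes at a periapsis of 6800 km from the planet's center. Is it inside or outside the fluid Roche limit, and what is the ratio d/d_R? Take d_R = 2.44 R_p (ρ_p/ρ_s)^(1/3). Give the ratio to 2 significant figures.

d_R = 2.44 × (3400 km) × (3900/3300)^(1/3) = 8771 km
d/d_R = (6800) / (8771) = 0.78
Since d/d_R < 1, the body is inside the Roche limit.

inside; d/d_R ≈ 0.78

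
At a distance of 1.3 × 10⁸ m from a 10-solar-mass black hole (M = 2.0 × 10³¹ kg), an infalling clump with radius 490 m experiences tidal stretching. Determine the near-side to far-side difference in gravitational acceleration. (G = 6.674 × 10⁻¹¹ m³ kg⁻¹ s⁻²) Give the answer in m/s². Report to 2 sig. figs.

1.2 m/s²

Δg = 4GMr/d³
   = 4 × (6.674 × 10⁻¹¹) × (2.0 × 10³¹) × (490) / (1.3 × 10⁸)³
   = 1.2 m/s²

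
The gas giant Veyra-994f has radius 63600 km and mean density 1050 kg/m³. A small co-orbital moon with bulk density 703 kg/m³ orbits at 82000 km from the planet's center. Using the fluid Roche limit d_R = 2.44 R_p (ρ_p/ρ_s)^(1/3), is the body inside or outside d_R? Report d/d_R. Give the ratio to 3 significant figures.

d_R = 2.44 × (63600 km) × (1050/703)^(1/3) = 1.774 × 10⁵ km
d/d_R = (82000) / (1.774 × 10⁵) = 0.462
Since d/d_R < 1, the body is inside the Roche limit.

inside; d/d_R ≈ 0.462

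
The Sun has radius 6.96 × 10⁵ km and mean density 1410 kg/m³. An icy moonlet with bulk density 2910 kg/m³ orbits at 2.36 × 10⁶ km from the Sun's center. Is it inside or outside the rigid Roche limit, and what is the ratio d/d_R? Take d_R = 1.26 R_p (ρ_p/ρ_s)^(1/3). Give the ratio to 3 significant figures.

outside; d/d_R ≈ 3.43

d_R = 1.26 × (6.96 × 10⁵ km) × (1410/2910)^(1/3) = 6.888 × 10⁵ km
d/d_R = (2.36 × 10⁶) / (6.888 × 10⁵) = 3.43
Since d/d_R > 1, the body is outside the Roche limit.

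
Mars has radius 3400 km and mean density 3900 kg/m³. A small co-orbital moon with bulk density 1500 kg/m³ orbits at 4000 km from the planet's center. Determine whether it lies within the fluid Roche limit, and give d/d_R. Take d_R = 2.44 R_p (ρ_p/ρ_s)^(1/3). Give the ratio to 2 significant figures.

d_R = 2.44 × (3400 km) × (3900/1500)^(1/3) = 11410 km
d/d_R = (4000) / (11410) = 0.35
Since d/d_R < 1, the body is inside the Roche limit.

inside; d/d_R ≈ 0.35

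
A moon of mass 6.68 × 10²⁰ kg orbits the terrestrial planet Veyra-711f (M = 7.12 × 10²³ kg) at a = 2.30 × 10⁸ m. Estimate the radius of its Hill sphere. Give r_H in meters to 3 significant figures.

1.56 × 10⁷ m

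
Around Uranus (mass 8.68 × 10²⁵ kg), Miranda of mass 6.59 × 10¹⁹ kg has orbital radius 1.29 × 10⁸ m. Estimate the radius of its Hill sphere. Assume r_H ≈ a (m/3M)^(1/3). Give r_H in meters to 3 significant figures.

8.16 × 10⁵ m

r_H ≈ a (m/3M)^(1/3)
    = (1.29 × 10⁸) × (6.59 × 10¹⁹ / (3 × 8.68 × 10²⁵))^(1/3)
    = 8.16 × 10⁵ m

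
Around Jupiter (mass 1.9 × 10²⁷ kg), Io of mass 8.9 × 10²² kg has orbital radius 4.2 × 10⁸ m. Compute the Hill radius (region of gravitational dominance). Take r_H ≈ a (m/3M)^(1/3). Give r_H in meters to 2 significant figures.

r_H ≈ a (m/3M)^(1/3)
    = (4.2 × 10⁸) × (8.9 × 10²² / (3 × 1.9 × 10²⁷))^(1/3)
    = 1.0 × 10⁷ m

1.0 × 10⁷ m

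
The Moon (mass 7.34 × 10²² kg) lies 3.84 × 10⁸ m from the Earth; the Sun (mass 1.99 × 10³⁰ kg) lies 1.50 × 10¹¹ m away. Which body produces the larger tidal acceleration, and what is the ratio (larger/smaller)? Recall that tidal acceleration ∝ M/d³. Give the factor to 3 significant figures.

Tidal stretch scales as M/d³; compute that for each body.
The Moon: (7.34 × 10²²) / (3.84 × 10⁸)³ = 1.296 × 10⁻³
The Sun: (1.99 × 10³⁰) / (1.50 × 10¹¹)³ = 5.896 × 10⁻⁴
Ratio (larger/smaller) = 2.20

The Moon, by a factor of ≈ 2.20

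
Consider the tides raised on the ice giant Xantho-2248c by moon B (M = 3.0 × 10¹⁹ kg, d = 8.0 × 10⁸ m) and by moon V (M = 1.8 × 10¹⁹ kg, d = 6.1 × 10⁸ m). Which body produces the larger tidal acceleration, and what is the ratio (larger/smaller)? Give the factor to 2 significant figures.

Moon V, by a factor of ≈ 1.4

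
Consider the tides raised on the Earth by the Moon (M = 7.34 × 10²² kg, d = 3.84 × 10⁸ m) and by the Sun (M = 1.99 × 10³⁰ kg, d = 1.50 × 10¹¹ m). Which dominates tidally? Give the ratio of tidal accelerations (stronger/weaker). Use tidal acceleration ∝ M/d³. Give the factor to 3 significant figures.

The Moon, by a factor of ≈ 2.20

Tidal acceleration ∝ M/d³, so compare M/d³ for each.
The Moon: (7.34 × 10²²) / (3.84 × 10⁸)³ = 1.296 × 10⁻³
The Sun: (1.99 × 10³⁰) / (1.50 × 10¹¹)³ = 5.896 × 10⁻⁴
Ratio (larger/smaller) = 2.20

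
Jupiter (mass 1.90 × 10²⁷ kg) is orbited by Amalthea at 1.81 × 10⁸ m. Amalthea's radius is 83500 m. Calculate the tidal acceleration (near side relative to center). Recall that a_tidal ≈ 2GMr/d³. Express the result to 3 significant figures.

Δg = 2GMr/d³
   = 2 × (6.674 × 10⁻¹¹) × (1.90 × 10²⁷) × (83500) / (1.81 × 10⁸)³
   = 3.57 × 10⁻³ m/s²

3.57 × 10⁻³ m/s²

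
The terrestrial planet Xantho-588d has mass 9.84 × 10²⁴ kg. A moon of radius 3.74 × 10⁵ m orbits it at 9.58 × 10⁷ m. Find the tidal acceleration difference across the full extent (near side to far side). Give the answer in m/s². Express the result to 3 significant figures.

1.12 × 10⁻³ m/s²

Δa = 4GMr/d³
   = 4 × (6.674 × 10⁻¹¹) × (9.84 × 10²⁴) × (3.74 × 10⁵) / (9.58 × 10⁷)³
   = 1.12 × 10⁻³ m/s²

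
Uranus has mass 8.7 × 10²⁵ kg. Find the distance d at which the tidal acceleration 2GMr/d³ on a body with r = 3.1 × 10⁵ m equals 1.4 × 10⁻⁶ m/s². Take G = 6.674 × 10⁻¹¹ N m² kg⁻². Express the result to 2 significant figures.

1.4 × 10⁹ m

2GMr/d³ = a_tidal  ⇒  d = (2GMr / a_tidal)^(1/3)
d = (2 × 6.674×10⁻¹¹ × (8.7 × 10²⁵) × (3.1 × 10⁵) / (1.4 × 10⁻⁶))^(1/3)
  = 1.4 × 10⁹ m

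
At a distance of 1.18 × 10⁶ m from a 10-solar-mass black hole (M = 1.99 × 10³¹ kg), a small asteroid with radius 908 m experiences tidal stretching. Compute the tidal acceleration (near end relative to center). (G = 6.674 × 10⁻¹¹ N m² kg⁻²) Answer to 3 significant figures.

The tidal stretch is the gradient of GM/d² times the body's extent r, hence the 1/d³ dependence.
Δa = 2GMr/d³
   = 2 × (6.674 × 10⁻¹¹) × (1.99 × 10³¹) × (908) / (1.18 × 10⁶)³
   = 1.47 × 10⁶ m/s²

1.47 × 10⁶ m/s²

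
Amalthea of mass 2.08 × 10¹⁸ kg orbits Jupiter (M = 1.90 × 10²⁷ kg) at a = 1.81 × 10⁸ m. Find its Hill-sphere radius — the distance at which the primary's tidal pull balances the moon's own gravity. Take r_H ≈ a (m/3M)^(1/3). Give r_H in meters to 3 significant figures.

r_H ≈ a (m/3M)^(1/3)
    = (1.81 × 10⁸) × (2.08 × 10¹⁸ / (3 × 1.90 × 10²⁷))^(1/3)
    = 1.29 × 10⁵ m

1.29 × 10⁵ m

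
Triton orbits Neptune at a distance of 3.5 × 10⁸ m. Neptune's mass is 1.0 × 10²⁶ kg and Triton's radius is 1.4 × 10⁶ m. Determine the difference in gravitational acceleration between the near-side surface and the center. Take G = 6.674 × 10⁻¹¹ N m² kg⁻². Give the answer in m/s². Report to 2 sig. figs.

Δg = 2GMr/d³
   = 2 × (6.674 × 10⁻¹¹) × (1.0 × 10²⁶) × (1.4 × 10⁶) / (3.5 × 10⁸)³
   = 4.4 × 10⁻⁴ m/s²

4.4 × 10⁻⁴ m/s²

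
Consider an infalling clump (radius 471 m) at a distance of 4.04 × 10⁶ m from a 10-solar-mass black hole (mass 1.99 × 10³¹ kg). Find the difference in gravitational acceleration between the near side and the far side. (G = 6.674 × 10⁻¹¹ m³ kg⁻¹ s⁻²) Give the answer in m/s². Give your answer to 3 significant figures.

a_tidal = 4GMr/d³
        = 4 × (6.674 × 10⁻¹¹) × (1.99 × 10³¹) × (471) / (4.04 × 10⁶)³
        = 3.79 × 10⁴ m/s²

3.79 × 10⁴ m/s²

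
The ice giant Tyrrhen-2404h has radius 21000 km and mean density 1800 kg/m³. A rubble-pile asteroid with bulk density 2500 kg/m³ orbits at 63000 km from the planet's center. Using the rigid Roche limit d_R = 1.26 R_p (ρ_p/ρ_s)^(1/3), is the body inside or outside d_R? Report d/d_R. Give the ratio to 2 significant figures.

d_R = 1.26 × (21000 km) × (1800/2500)^(1/3) = 23720 km
d/d_R = (63000) / (23720) = 2.7
Since d/d_R > 1, the body is outside the Roche limit.

outside; d/d_R ≈ 2.7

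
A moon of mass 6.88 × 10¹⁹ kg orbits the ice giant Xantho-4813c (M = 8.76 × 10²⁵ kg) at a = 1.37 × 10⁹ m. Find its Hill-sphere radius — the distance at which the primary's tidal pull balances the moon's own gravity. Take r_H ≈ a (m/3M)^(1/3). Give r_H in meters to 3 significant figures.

8.76 × 10⁶ m

r_H ≈ a (m/3M)^(1/3)
    = (1.37 × 10⁹) × (6.88 × 10¹⁹ / (3 × 8.76 × 10²⁵))^(1/3)
    = 8.76 × 10⁶ m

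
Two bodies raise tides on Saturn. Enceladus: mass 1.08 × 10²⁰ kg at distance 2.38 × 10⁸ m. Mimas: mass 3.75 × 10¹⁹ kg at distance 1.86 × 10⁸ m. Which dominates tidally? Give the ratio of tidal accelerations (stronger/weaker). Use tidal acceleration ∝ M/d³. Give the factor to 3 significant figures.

The tide-raising term goes as M/d³ (the gradient of a 1/d² field).
Enceladus: (1.08 × 10²⁰) / (2.38 × 10⁸)³ = 8.011 × 10⁻⁶
Mimas: (3.75 × 10¹⁹) / (1.86 × 10⁸)³ = 5.828 × 10⁻⁶
Ratio (larger/smaller) = 1.37

Enceladus, by a factor of ≈ 1.37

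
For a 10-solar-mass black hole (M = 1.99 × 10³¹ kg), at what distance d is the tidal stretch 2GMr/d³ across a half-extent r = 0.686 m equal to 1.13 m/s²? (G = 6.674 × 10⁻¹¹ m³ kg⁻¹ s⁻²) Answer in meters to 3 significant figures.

1.17 × 10⁷ m

2GMr/d³ = a_tidal  ⇒  d = (2GMr / a_tidal)^(1/3)
d = (2 × 6.674×10⁻¹¹ × (1.99 × 10³¹) × (0.686) / (1.13))^(1/3)
  = 1.17 × 10⁷ m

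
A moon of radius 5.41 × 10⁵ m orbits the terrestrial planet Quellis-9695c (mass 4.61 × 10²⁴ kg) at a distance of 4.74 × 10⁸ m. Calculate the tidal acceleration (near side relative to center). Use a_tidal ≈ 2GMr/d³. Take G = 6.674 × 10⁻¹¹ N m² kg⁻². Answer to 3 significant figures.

a_tidal = 2GMr/d³
        = 2 × (6.674 × 10⁻¹¹) × (4.61 × 10²⁴) × (5.41 × 10⁵) / (4.74 × 10⁸)³
        = 3.13 × 10⁻⁶ m/s²

3.13 × 10⁻⁶ m/s²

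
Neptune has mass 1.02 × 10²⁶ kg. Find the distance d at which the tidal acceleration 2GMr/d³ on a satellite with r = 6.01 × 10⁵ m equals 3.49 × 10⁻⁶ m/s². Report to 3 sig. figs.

2GMr/d³ = a_tidal  ⇒  d = (2GMr / a_tidal)^(1/3)
d = (2 × 6.674×10⁻¹¹ × (1.02 × 10²⁶) × (6.01 × 10⁵) / (3.49 × 10⁻⁶))^(1/3)
  = 1.33 × 10⁹ m

1.33 × 10⁹ m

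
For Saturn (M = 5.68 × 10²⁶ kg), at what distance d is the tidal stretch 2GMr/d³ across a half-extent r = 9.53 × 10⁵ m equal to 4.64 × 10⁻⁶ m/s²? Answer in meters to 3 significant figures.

2GMr/d³ = a_tidal  ⇒  d = (2GMr / a_tidal)^(1/3)
d = (2 × 6.674×10⁻¹¹ × (5.68 × 10²⁶) × (9.53 × 10⁵) / (4.64 × 10⁻⁶))^(1/3)
  = 2.50 × 10⁹ m

2.50 × 10⁹ m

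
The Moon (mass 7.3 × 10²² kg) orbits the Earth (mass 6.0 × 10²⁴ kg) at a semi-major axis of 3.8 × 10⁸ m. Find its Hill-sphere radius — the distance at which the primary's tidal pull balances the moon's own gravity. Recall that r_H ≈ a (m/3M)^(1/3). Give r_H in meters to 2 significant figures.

6.1 × 10⁷ m

r_H ≈ a (m/3M)^(1/3)
    = (3.8 × 10⁸) × (7.3 × 10²² / (3 × 6.0 × 10²⁴))^(1/3)
    = 6.1 × 10⁷ m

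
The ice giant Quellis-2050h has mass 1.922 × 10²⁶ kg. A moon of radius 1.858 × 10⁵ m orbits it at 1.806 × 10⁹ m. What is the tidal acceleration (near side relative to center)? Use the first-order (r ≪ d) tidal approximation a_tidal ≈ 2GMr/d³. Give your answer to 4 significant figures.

8.092 × 10⁻⁷ m/s²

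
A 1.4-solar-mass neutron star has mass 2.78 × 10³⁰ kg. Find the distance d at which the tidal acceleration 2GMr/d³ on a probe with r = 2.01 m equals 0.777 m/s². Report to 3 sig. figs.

2GMr/d³ = a_tidal  ⇒  d = (2GMr / a_tidal)^(1/3)
d = (2 × 6.674×10⁻¹¹ × (2.78 × 10³⁰) × (2.01) / (0.777))^(1/3)
  = 9.86 × 10⁶ m

9.86 × 10⁶ m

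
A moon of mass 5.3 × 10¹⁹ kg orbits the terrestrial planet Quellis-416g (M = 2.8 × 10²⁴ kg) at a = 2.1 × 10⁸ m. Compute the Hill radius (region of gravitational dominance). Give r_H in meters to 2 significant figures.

3.9 × 10⁶ m

r_H ≈ a (m/3M)^(1/3)
    = (2.1 × 10⁸) × (5.3 × 10¹⁹ / (3 × 2.8 × 10²⁴))^(1/3)
    = 3.9 × 10⁶ m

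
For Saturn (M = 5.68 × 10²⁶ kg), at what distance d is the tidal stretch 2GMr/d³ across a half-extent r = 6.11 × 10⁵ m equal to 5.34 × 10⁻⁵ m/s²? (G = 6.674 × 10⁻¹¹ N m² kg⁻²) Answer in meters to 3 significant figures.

9.54 × 10⁸ m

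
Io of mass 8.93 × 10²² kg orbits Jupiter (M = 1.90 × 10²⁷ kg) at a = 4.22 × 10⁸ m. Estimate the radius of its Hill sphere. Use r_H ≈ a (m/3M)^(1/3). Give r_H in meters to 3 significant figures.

1.06 × 10⁷ m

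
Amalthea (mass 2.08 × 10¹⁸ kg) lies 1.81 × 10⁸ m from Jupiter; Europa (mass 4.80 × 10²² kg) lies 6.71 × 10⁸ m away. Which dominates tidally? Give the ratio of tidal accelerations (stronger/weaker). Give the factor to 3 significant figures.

Europa, by a factor of ≈ 453

The tide-raising term goes as M/d³ (the gradient of a 1/d² field).
Amalthea: (2.08 × 10¹⁸) / (1.81 × 10⁸)³ = 3.508 × 10⁻⁷
Europa: (4.80 × 10²²) / (6.71 × 10⁸)³ = 1.589 × 10⁻⁴
Ratio (larger/smaller) = 453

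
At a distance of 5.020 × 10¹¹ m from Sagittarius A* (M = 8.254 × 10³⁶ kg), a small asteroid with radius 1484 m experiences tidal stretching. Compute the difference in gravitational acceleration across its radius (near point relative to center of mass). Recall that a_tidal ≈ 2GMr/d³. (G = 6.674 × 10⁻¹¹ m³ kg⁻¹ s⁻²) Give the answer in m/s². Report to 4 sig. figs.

1.292 × 10⁻⁵ m/s²

Differencing GM/(d−r)² and GM/d² to first order in r/d gives 2GMr/d³.
Δg = 2GMr/d³
   = 2 × (6.674 × 10⁻¹¹) × (8.254 × 10³⁶) × (1484) / (5.020 × 10¹¹)³
   = 1.292 × 10⁻⁵ m/s²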